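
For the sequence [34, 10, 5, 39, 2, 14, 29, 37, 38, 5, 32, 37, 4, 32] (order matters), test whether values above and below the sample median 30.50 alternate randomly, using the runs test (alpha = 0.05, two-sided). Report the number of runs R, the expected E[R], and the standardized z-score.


Step 1: Compute median = 30.50; label A = above, B = below.
Labels in order: ABBABBBAABAABA  (n_A = 7, n_B = 7)
Step 2: Count runs R = 9.
Step 3: Under H0 (random ordering), E[R] = 2*n_A*n_B/(n_A+n_B) + 1 = 2*7*7/14 + 1 = 8.0000.
        Var[R] = 2*n_A*n_B*(2*n_A*n_B - n_A - n_B) / ((n_A+n_B)^2 * (n_A+n_B-1)) = 8232/2548 = 3.2308.
        SD[R] = 1.7974.
Step 4: Continuity-corrected z = (R - 0.5 - E[R]) / SD[R] = (9 - 0.5 - 8.0000) / 1.7974 = 0.2782.
Step 5: Two-sided p-value via normal approximation = 2*(1 - Phi(|z|)) = 0.780879.
Step 6: alpha = 0.05. fail to reject H0.

R = 9, z = 0.2782, p = 0.780879, fail to reject H0.


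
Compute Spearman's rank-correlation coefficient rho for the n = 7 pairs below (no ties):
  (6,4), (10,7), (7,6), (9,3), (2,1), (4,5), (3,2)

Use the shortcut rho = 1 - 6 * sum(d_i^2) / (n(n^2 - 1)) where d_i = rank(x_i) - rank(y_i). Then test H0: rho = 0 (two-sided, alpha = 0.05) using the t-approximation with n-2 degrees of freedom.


Step 1: Rank x and y separately (midranks; no ties here).
rank(x): 6->4, 10->7, 7->5, 9->6, 2->1, 4->3, 3->2
rank(y): 4->4, 7->7, 6->6, 3->3, 1->1, 5->5, 2->2
Step 2: d_i = R_x(i) - R_y(i); compute d_i^2.
  (4-4)^2=0, (7-7)^2=0, (5-6)^2=1, (6-3)^2=9, (1-1)^2=0, (3-5)^2=4, (2-2)^2=0
sum(d^2) = 14.
Step 3: rho = 1 - 6*14 / (7*(7^2 - 1)) = 1 - 84/336 = 0.750000.
Step 4: Under H0, t = rho * sqrt((n-2)/(1-rho^2)) = 2.5355 ~ t(5).
Step 5: Two-sided p-value from the t-distribution with 5 df = 0.052181.
Step 6: alpha = 0.05. fail to reject H0.

rho = 0.7500, p = 0.052181, fail to reject H0 at alpha = 0.05.


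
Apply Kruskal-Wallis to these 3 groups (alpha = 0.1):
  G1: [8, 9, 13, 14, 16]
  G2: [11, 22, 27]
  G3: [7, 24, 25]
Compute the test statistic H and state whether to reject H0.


Step 1: Combine all N = 11 observations and assign midranks.
sorted (value, group, rank): (7,G3,1), (8,G1,2), (9,G1,3), (11,G2,4), (13,G1,5), (14,G1,6), (16,G1,7), (22,G2,8), (24,G3,9), (25,G3,10), (27,G2,11)
Step 2: Sum ranks within each group.
R_1 = 23 (n_1 = 5)
R_2 = 23 (n_2 = 3)
R_3 = 20 (n_3 = 3)
Step 3: H = 12/(N(N+1)) * sum(R_i^2/n_i) - 3(N+1)
     = 12/(11*12) * (23^2/5 + 23^2/3 + 20^2/3) - 3*12
     = 0.090909 * 415.467 - 36
     = 1.769697.
Step 4: No ties, so H is used without correction.
Step 5: Under H0, H ~ chi^2(2); p-value = 0.412777.
Step 6: alpha = 0.1. fail to reject H0.

H = 1.7697, df = 2, p = 0.412777, fail to reject H0.


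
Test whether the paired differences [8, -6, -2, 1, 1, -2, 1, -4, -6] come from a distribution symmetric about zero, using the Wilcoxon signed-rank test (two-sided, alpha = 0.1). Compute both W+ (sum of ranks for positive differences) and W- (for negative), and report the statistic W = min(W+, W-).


Step 1: Drop any zero differences (none here) and take |d_i|.
|d| = [8, 6, 2, 1, 1, 2, 1, 4, 6]
Step 2: Midrank |d_i| (ties get averaged ranks).
ranks: |8|->9, |6|->7.5, |2|->4.5, |1|->2, |1|->2, |2|->4.5, |1|->2, |4|->6, |6|->7.5
Step 3: Attach original signs; sum ranks with positive sign and with negative sign.
W+ = 9 + 2 + 2 + 2 = 15
W- = 7.5 + 4.5 + 4.5 + 6 + 7.5 = 30
(Check: W+ + W- = 45 should equal n(n+1)/2 = 45.)
Step 4: Test statistic W = min(W+, W-) = 15.
Step 5: Ties in |d|, so use the tie-corrected normal approximation.
        E[W] = n(n+1)/4 = 9*10/4 = 22.5.
        Tie groups: |d|=1 (t=3), |d|=2 (t=2), |d|=6 (t=2); sum(t^3 - t) = 36.
        Var[W] = n(n+1)(2n+1)/24 - sum(t^3-t)/48 = 1710/24 - 36/48 = 70.5.
        z = (W - E[W]) / sqrt(Var[W]) = (15 - 22.5) / 8.3964 = -0.8932.
        Two-sided p = 2*Phi(z) = 0.371730.
Step 6: alpha = 0.1. fail to reject H0.

W+ = 15, W- = 30, W = min = 15, p = 0.371730, fail to reject H0.


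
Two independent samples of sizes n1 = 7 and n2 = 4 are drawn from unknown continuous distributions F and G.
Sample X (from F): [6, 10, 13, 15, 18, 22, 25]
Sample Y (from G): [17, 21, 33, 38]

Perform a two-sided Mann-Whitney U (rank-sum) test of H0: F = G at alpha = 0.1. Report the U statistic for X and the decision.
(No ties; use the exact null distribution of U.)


Step 1: Combine and sort all 11 observations; assign midranks.
sorted (value, group): (6,X), (10,X), (13,X), (15,X), (17,Y), (18,X), (21,Y), (22,X), (25,X), (33,Y), (38,Y)
ranks: 6->1, 10->2, 13->3, 15->4, 17->5, 18->6, 21->7, 22->8, 25->9, 33->10, 38->11
Step 2: Rank sum for X: R1 = 1 + 2 + 3 + 4 + 6 + 8 + 9 = 33.
Step 3: U_X = R1 - n1(n1+1)/2 = 33 - 7*8/2 = 33 - 28 = 5.
       U_Y = n1*n2 - U_X = 28 - 5 = 23.
Step 4: No ties, so the exact null distribution of U (based on enumerating the C(11,7) = 330 equally likely rank assignments) gives the two-sided p-value.
Step 5: p-value = 0.109091; compare to alpha = 0.1. fail to reject H0.

U_X = 5, p = 0.109091, fail to reject H0 at alpha = 0.1.


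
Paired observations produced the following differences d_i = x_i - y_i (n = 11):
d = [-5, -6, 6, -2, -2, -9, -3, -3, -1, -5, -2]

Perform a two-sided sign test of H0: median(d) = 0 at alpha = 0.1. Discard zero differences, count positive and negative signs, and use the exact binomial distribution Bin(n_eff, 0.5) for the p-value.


Step 1: Discard zero differences. Original n = 11; n_eff = number of nonzero differences = 11.
Nonzero differences (with sign): -5, -6, +6, -2, -2, -9, -3, -3, -1, -5, -2
Step 2: Count signs: positive = 1, negative = 10.
Step 3: Under H0: P(positive) = 0.5, so the number of positives S ~ Bin(11, 0.5).
Step 4: Two-sided exact p-value = sum of Bin(11,0.5) probabilities at or below the observed probability = 0.011719.
Step 5: alpha = 0.1. reject H0.

n_eff = 11, pos = 1, neg = 10, p = 0.011719, reject H0.


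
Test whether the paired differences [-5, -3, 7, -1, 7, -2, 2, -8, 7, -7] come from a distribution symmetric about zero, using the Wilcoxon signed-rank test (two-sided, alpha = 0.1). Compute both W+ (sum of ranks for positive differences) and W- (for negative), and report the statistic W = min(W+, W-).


Step 1: Drop any zero differences (none here) and take |d_i|.
|d| = [5, 3, 7, 1, 7, 2, 2, 8, 7, 7]
Step 2: Midrank |d_i| (ties get averaged ranks).
ranks: |5|->5, |3|->4, |7|->7.5, |1|->1, |7|->7.5, |2|->2.5, |2|->2.5, |8|->10, |7|->7.5, |7|->7.5
Step 3: Attach original signs; sum ranks with positive sign and with negative sign.
W+ = 7.5 + 7.5 + 2.5 + 7.5 = 25
W- = 5 + 4 + 1 + 2.5 + 10 + 7.5 = 30
(Check: W+ + W- = 55 should equal n(n+1)/2 = 55.)
Step 4: Test statistic W = min(W+, W-) = 25.
Step 5: Ties in |d|, so use the tie-corrected normal approximation.
        E[W] = n(n+1)/4 = 10*11/4 = 27.5.
        Tie groups: |d|=2 (t=2), |d|=7 (t=4); sum(t^3 - t) = 66.
        Var[W] = n(n+1)(2n+1)/24 - sum(t^3-t)/48 = 2310/24 - 66/48 = 94.875.
        z = (W - E[W]) / sqrt(Var[W]) = (25 - 27.5) / 9.7404 = -0.2567.
        Two-sided p = 2*Phi(z) = 0.797439.
Step 6: alpha = 0.1. fail to reject H0.

W+ = 25, W- = 30, W = min = 25, p = 0.797439, fail to reject H0.


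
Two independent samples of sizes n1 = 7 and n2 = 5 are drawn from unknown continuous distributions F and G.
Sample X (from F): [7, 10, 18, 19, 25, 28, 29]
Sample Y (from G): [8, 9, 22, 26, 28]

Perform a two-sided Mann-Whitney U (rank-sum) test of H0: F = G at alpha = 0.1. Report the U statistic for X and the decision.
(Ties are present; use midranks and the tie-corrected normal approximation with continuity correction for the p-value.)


Step 1: Combine and sort all 12 observations; assign midranks.
sorted (value, group): (7,X), (8,Y), (9,Y), (10,X), (18,X), (19,X), (22,Y), (25,X), (26,Y), (28,X), (28,Y), (29,X)
ranks: 7->1, 8->2, 9->3, 10->4, 18->5, 19->6, 22->7, 25->8, 26->9, 28->10.5, 28->10.5, 29->12
Step 2: Rank sum for X: R1 = 1 + 4 + 5 + 6 + 8 + 10.5 + 12 = 46.5.
Step 3: U_X = R1 - n1(n1+1)/2 = 46.5 - 7*8/2 = 46.5 - 28 = 18.5.
       U_Y = n1*n2 - U_X = 35 - 18.5 = 16.5.
Step 4: Ties are present, so use the tie-corrected normal approximation (with continuity correction) for the p-value.
Step 5: p-value = 0.935170; compare to alpha = 0.1. fail to reject H0.

U_X = 18.5, p = 0.935170, fail to reject H0 at alpha = 0.1.


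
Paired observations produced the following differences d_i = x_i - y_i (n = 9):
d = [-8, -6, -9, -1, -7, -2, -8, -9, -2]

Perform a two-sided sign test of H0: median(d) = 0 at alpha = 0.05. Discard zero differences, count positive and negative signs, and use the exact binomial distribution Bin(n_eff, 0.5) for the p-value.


Step 1: Discard zero differences. Original n = 9; n_eff = number of nonzero differences = 9.
Nonzero differences (with sign): -8, -6, -9, -1, -7, -2, -8, -9, -2
Step 2: Count signs: positive = 0, negative = 9.
Step 3: Under H0: P(positive) = 0.5, so the number of positives S ~ Bin(9, 0.5).
Step 4: Two-sided exact p-value = sum of Bin(9,0.5) probabilities at or below the observed probability = 0.003906.
Step 5: alpha = 0.05. reject H0.

n_eff = 9, pos = 0, neg = 9, p = 0.003906, reject H0.


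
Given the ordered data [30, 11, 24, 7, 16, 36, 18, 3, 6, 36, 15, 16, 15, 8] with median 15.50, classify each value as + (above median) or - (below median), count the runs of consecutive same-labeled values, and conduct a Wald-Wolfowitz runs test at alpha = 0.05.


Step 1: Compute median = 15.50; label A = above, B = below.
Labels in order: ABABAAABBABABB  (n_A = 7, n_B = 7)
Step 2: Count runs R = 10.
Step 3: Under H0 (random ordering), E[R] = 2*n_A*n_B/(n_A+n_B) + 1 = 2*7*7/14 + 1 = 8.0000.
        Var[R] = 2*n_A*n_B*(2*n_A*n_B - n_A - n_B) / ((n_A+n_B)^2 * (n_A+n_B-1)) = 8232/2548 = 3.2308.
        SD[R] = 1.7974.
Step 4: Continuity-corrected z = (R - 0.5 - E[R]) / SD[R] = (10 - 0.5 - 8.0000) / 1.7974 = 0.8345.
Step 5: Two-sided p-value via normal approximation = 2*(1 - Phi(|z|)) = 0.403986.
Step 6: alpha = 0.05. fail to reject H0.

R = 10, z = 0.8345, p = 0.403986, fail to reject H0.


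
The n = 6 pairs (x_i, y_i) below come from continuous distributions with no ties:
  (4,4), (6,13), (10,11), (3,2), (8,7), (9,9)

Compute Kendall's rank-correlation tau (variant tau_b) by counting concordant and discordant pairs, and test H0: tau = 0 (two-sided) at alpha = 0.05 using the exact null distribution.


Step 1: Enumerate the 15 unordered pairs (i,j) with i<j and classify each by sign(x_j-x_i) * sign(y_j-y_i).
  (1,2):dx=+2,dy=+9->C; (1,3):dx=+6,dy=+7->C; (1,4):dx=-1,dy=-2->C; (1,5):dx=+4,dy=+3->C
  (1,6):dx=+5,dy=+5->C; (2,3):dx=+4,dy=-2->D; (2,4):dx=-3,dy=-11->C; (2,5):dx=+2,dy=-6->D
  (2,6):dx=+3,dy=-4->D; (3,4):dx=-7,dy=-9->C; (3,5):dx=-2,dy=-4->C; (3,6):dx=-1,dy=-2->C
  (4,5):dx=+5,dy=+5->C; (4,6):dx=+6,dy=+7->C; (5,6):dx=+1,dy=+2->C
Step 2: C = 12, D = 3, total pairs = 15.
Step 3: tau = (C - D)/(n(n-1)/2) = (12 - 3)/15 = 0.600000.
Step 4: Exact two-sided p-value (enumerate n! = 720 permutations of y under H0): p = 0.136111.
Step 5: alpha = 0.05. fail to reject H0.

tau_b = 0.6000 (C=12, D=3), p = 0.136111, fail to reject H0.


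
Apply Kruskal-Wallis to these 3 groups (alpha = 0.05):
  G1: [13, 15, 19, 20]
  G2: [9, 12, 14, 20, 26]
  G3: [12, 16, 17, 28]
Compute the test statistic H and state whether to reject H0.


Step 1: Combine all N = 13 observations and assign midranks.
sorted (value, group, rank): (9,G2,1), (12,G2,2.5), (12,G3,2.5), (13,G1,4), (14,G2,5), (15,G1,6), (16,G3,7), (17,G3,8), (19,G1,9), (20,G1,10.5), (20,G2,10.5), (26,G2,12), (28,G3,13)
Step 2: Sum ranks within each group.
R_1 = 29.5 (n_1 = 4)
R_2 = 31 (n_2 = 5)
R_3 = 30.5 (n_3 = 4)
Step 3: H = 12/(N(N+1)) * sum(R_i^2/n_i) - 3(N+1)
     = 12/(13*14) * (29.5^2/4 + 31^2/5 + 30.5^2/4) - 3*14
     = 0.065934 * 642.325 - 42
     = 0.351099.
Step 4: Ties present; correction factor C = 1 - 12/(13^3 - 13) = 0.994505. Corrected H = 0.351099 / 0.994505 = 0.353039.
Step 5: Under H0, H ~ chi^2(2); p-value = 0.838183.
Step 6: alpha = 0.05. fail to reject H0.

H = 0.3530, df = 2, p = 0.838183, fail to reject H0.


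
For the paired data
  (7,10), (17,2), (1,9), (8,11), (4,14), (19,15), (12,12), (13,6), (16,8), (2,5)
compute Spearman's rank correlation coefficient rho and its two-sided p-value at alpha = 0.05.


Step 1: Rank x and y separately (midranks; no ties here).
rank(x): 7->4, 17->9, 1->1, 8->5, 4->3, 19->10, 12->6, 13->7, 16->8, 2->2
rank(y): 10->6, 2->1, 9->5, 11->7, 14->9, 15->10, 12->8, 6->3, 8->4, 5->2
Step 2: d_i = R_x(i) - R_y(i); compute d_i^2.
  (4-6)^2=4, (9-1)^2=64, (1-5)^2=16, (5-7)^2=4, (3-9)^2=36, (10-10)^2=0, (6-8)^2=4, (7-3)^2=16, (8-4)^2=16, (2-2)^2=0
sum(d^2) = 160.
Step 3: rho = 1 - 6*160 / (10*(10^2 - 1)) = 1 - 960/990 = 0.030303.
Step 4: Under H0, t = rho * sqrt((n-2)/(1-rho^2)) = 0.0857 ~ t(8).
Step 5: Two-sided p-value from the t-distribution with 8 df = 0.933773.
Step 6: alpha = 0.05. fail to reject H0.

rho = 0.0303, p = 0.933773, fail to reject H0 at alpha = 0.05.


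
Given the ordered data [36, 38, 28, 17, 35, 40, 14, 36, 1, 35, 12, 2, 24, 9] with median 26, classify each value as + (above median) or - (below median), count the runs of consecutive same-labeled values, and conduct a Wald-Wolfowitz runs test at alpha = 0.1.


Step 1: Compute median = 26; label A = above, B = below.
Labels in order: AAABAABABABBBB  (n_A = 7, n_B = 7)
Step 2: Count runs R = 8.
Step 3: Under H0 (random ordering), E[R] = 2*n_A*n_B/(n_A+n_B) + 1 = 2*7*7/14 + 1 = 8.0000.
        Var[R] = 2*n_A*n_B*(2*n_A*n_B - n_A - n_B) / ((n_A+n_B)^2 * (n_A+n_B-1)) = 8232/2548 = 3.2308.
        SD[R] = 1.7974.
Step 4: R = E[R], so z = 0 with no continuity correction.
Step 5: Two-sided p-value via normal approximation = 2*(1 - Phi(|z|)) = 1.000000.
Step 6: alpha = 0.1. fail to reject H0.

R = 8, z = 0.0000, p = 1.000000, fail to reject H0.


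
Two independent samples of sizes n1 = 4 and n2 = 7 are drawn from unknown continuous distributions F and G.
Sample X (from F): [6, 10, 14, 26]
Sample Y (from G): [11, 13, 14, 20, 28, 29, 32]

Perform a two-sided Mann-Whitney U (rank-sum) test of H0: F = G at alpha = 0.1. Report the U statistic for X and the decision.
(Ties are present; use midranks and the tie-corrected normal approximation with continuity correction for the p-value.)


Step 1: Combine and sort all 11 observations; assign midranks.
sorted (value, group): (6,X), (10,X), (11,Y), (13,Y), (14,X), (14,Y), (20,Y), (26,X), (28,Y), (29,Y), (32,Y)
ranks: 6->1, 10->2, 11->3, 13->4, 14->5.5, 14->5.5, 20->7, 26->8, 28->9, 29->10, 32->11
Step 2: Rank sum for X: R1 = 1 + 2 + 5.5 + 8 = 16.5.
Step 3: U_X = R1 - n1(n1+1)/2 = 16.5 - 4*5/2 = 16.5 - 10 = 6.5.
       U_Y = n1*n2 - U_X = 28 - 6.5 = 21.5.
Step 4: Ties are present, so use the tie-corrected normal approximation (with continuity correction) for the p-value.
Step 5: p-value = 0.184875; compare to alpha = 0.1. fail to reject H0.

U_X = 6.5, p = 0.184875, fail to reject H0 at alpha = 0.1.


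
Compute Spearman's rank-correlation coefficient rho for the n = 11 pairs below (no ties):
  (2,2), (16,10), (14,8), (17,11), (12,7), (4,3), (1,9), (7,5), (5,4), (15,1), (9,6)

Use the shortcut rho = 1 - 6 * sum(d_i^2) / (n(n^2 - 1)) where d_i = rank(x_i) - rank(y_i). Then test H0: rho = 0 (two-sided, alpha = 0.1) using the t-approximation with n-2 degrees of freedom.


Step 1: Rank x and y separately (midranks; no ties here).
rank(x): 2->2, 16->10, 14->8, 17->11, 12->7, 4->3, 1->1, 7->5, 5->4, 15->9, 9->6
rank(y): 2->2, 10->10, 8->8, 11->11, 7->7, 3->3, 9->9, 5->5, 4->4, 1->1, 6->6
Step 2: d_i = R_x(i) - R_y(i); compute d_i^2.
  (2-2)^2=0, (10-10)^2=0, (8-8)^2=0, (11-11)^2=0, (7-7)^2=0, (3-3)^2=0, (1-9)^2=64, (5-5)^2=0, (4-4)^2=0, (9-1)^2=64, (6-6)^2=0
sum(d^2) = 128.
Step 3: rho = 1 - 6*128 / (11*(11^2 - 1)) = 1 - 768/1320 = 0.418182.
Step 4: Under H0, t = rho * sqrt((n-2)/(1-rho^2)) = 1.3811 ~ t(9).
Step 5: Two-sided p-value from the t-distribution with 9 df = 0.200570.
Step 6: alpha = 0.1. fail to reject H0.

rho = 0.4182, p = 0.200570, fail to reject H0 at alpha = 0.1.


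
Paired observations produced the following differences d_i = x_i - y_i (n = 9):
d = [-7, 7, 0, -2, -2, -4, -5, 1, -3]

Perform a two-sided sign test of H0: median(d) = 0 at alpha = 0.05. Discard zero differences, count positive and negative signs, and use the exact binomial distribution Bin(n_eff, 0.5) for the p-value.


Step 1: Discard zero differences. Original n = 9; n_eff = number of nonzero differences = 8.
Nonzero differences (with sign): -7, +7, -2, -2, -4, -5, +1, -3
Step 2: Count signs: positive = 2, negative = 6.
Step 3: Under H0: P(positive) = 0.5, so the number of positives S ~ Bin(8, 0.5).
Step 4: Two-sided exact p-value = sum of Bin(8,0.5) probabilities at or below the observed probability = 0.289062.
Step 5: alpha = 0.05. fail to reject H0.

n_eff = 8, pos = 2, neg = 6, p = 0.289062, fail to reject H0.


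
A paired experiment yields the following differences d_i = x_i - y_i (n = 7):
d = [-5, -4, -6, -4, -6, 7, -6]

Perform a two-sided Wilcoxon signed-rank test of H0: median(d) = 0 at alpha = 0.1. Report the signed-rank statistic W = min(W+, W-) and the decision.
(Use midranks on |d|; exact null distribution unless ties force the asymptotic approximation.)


Step 1: Drop any zero differences (none here) and take |d_i|.
|d| = [5, 4, 6, 4, 6, 7, 6]
Step 2: Midrank |d_i| (ties get averaged ranks).
ranks: |5|->3, |4|->1.5, |6|->5, |4|->1.5, |6|->5, |7|->7, |6|->5
Step 3: Attach original signs; sum ranks with positive sign and with negative sign.
W+ = 7 = 7
W- = 3 + 1.5 + 5 + 1.5 + 5 + 5 = 21
(Check: W+ + W- = 28 should equal n(n+1)/2 = 28.)
Step 4: Test statistic W = min(W+, W-) = 7.
Step 5: Ties in |d|, so use the tie-corrected normal approximation.
        E[W] = n(n+1)/4 = 7*8/4 = 14.
        Tie groups: |d|=4 (t=2), |d|=6 (t=3); sum(t^3 - t) = 30.
        Var[W] = n(n+1)(2n+1)/24 - sum(t^3-t)/48 = 840/24 - 30/48 = 34.375.
        z = (W - E[W]) / sqrt(Var[W]) = (7 - 14) / 5.8630 = -1.1939.
        Two-sided p = 2*Phi(z) = 0.232508.
Step 6: alpha = 0.1. fail to reject H0.

W+ = 7, W- = 21, W = min = 7, p = 0.232508, fail to reject H0.


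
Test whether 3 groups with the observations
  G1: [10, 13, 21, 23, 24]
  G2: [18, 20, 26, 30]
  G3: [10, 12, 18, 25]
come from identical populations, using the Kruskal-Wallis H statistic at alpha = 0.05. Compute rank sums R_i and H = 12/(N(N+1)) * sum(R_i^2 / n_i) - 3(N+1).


Step 1: Combine all N = 13 observations and assign midranks.
sorted (value, group, rank): (10,G1,1.5), (10,G3,1.5), (12,G3,3), (13,G1,4), (18,G2,5.5), (18,G3,5.5), (20,G2,7), (21,G1,8), (23,G1,9), (24,G1,10), (25,G3,11), (26,G2,12), (30,G2,13)
Step 2: Sum ranks within each group.
R_1 = 32.5 (n_1 = 5)
R_2 = 37.5 (n_2 = 4)
R_3 = 21 (n_3 = 4)
Step 3: H = 12/(N(N+1)) * sum(R_i^2/n_i) - 3(N+1)
     = 12/(13*14) * (32.5^2/5 + 37.5^2/4 + 21^2/4) - 3*14
     = 0.065934 * 673.062 - 42
     = 2.377747.
Step 4: Ties present; correction factor C = 1 - 12/(13^3 - 13) = 0.994505. Corrected H = 2.377747 / 0.994505 = 2.390884.
Step 5: Under H0, H ~ chi^2(2); p-value = 0.302570.
Step 6: alpha = 0.05. fail to reject H0.

H = 2.3909, df = 2, p = 0.302570, fail to reject H0.


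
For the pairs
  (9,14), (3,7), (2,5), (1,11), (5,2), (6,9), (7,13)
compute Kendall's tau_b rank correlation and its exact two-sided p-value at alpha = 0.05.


Step 1: Enumerate the 21 unordered pairs (i,j) with i<j and classify each by sign(x_j-x_i) * sign(y_j-y_i).
  (1,2):dx=-6,dy=-7->C; (1,3):dx=-7,dy=-9->C; (1,4):dx=-8,dy=-3->C; (1,5):dx=-4,dy=-12->C
  (1,6):dx=-3,dy=-5->C; (1,7):dx=-2,dy=-1->C; (2,3):dx=-1,dy=-2->C; (2,4):dx=-2,dy=+4->D
  (2,5):dx=+2,dy=-5->D; (2,6):dx=+3,dy=+2->C; (2,7):dx=+4,dy=+6->C; (3,4):dx=-1,dy=+6->D
  (3,5):dx=+3,dy=-3->D; (3,6):dx=+4,dy=+4->C; (3,7):dx=+5,dy=+8->C; (4,5):dx=+4,dy=-9->D
  (4,6):dx=+5,dy=-2->D; (4,7):dx=+6,dy=+2->C; (5,6):dx=+1,dy=+7->C; (5,7):dx=+2,dy=+11->C
  (6,7):dx=+1,dy=+4->C
Step 2: C = 15, D = 6, total pairs = 21.
Step 3: tau = (C - D)/(n(n-1)/2) = (15 - 6)/21 = 0.428571.
Step 4: Exact two-sided p-value (enumerate n! = 5040 permutations of y under H0): p = 0.238889.
Step 5: alpha = 0.05. fail to reject H0.

tau_b = 0.4286 (C=15, D=6), p = 0.238889, fail to reject H0.


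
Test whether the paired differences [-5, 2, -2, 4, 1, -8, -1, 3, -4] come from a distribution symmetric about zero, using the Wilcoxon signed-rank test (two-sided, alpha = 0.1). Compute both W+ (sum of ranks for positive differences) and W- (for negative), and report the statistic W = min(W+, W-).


Step 1: Drop any zero differences (none here) and take |d_i|.
|d| = [5, 2, 2, 4, 1, 8, 1, 3, 4]
Step 2: Midrank |d_i| (ties get averaged ranks).
ranks: |5|->8, |2|->3.5, |2|->3.5, |4|->6.5, |1|->1.5, |8|->9, |1|->1.5, |3|->5, |4|->6.5
Step 3: Attach original signs; sum ranks with positive sign and with negative sign.
W+ = 3.5 + 6.5 + 1.5 + 5 = 16.5
W- = 8 + 3.5 + 9 + 1.5 + 6.5 = 28.5
(Check: W+ + W- = 45 should equal n(n+1)/2 = 45.)
Step 4: Test statistic W = min(W+, W-) = 16.5.
Step 5: Ties in |d|, so use the tie-corrected normal approximation.
        E[W] = n(n+1)/4 = 9*10/4 = 22.5.
        Tie groups: |d|=1 (t=2), |d|=2 (t=2), |d|=4 (t=2); sum(t^3 - t) = 18.
        Var[W] = n(n+1)(2n+1)/24 - sum(t^3-t)/48 = 1710/24 - 18/48 = 70.875.
        z = (W - E[W]) / sqrt(Var[W]) = (16.5 - 22.5) / 8.4187 = -0.7127.
        Two-sided p = 2*Phi(z) = 0.476033.
Step 6: alpha = 0.1. fail to reject H0.

W+ = 16.5, W- = 28.5, W = min = 16.5, p = 0.476033, fail to reject H0.


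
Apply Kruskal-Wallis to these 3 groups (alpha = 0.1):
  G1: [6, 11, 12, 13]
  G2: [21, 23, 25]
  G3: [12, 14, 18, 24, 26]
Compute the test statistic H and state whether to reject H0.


Step 1: Combine all N = 12 observations and assign midranks.
sorted (value, group, rank): (6,G1,1), (11,G1,2), (12,G1,3.5), (12,G3,3.5), (13,G1,5), (14,G3,6), (18,G3,7), (21,G2,8), (23,G2,9), (24,G3,10), (25,G2,11), (26,G3,12)
Step 2: Sum ranks within each group.
R_1 = 11.5 (n_1 = 4)
R_2 = 28 (n_2 = 3)
R_3 = 38.5 (n_3 = 5)
Step 3: H = 12/(N(N+1)) * sum(R_i^2/n_i) - 3(N+1)
     = 12/(12*13) * (11.5^2/4 + 28^2/3 + 38.5^2/5) - 3*13
     = 0.076923 * 590.846 - 39
     = 6.449679.
Step 4: Ties present; correction factor C = 1 - 6/(12^3 - 12) = 0.996503. Corrected H = 6.449679 / 0.996503 = 6.472310.
Step 5: Under H0, H ~ chi^2(2); p-value = 0.039315.
Step 6: alpha = 0.1. reject H0.

H = 6.4723, df = 2, p = 0.039315, reject H0.


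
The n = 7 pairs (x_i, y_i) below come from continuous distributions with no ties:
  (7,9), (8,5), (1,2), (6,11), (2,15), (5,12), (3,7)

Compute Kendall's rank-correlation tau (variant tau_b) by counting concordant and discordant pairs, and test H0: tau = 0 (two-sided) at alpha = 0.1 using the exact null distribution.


Step 1: Enumerate the 21 unordered pairs (i,j) with i<j and classify each by sign(x_j-x_i) * sign(y_j-y_i).
  (1,2):dx=+1,dy=-4->D; (1,3):dx=-6,dy=-7->C; (1,4):dx=-1,dy=+2->D; (1,5):dx=-5,dy=+6->D
  (1,6):dx=-2,dy=+3->D; (1,7):dx=-4,dy=-2->C; (2,3):dx=-7,dy=-3->C; (2,4):dx=-2,dy=+6->D
  (2,5):dx=-6,dy=+10->D; (2,6):dx=-3,dy=+7->D; (2,7):dx=-5,dy=+2->D; (3,4):dx=+5,dy=+9->C
  (3,5):dx=+1,dy=+13->C; (3,6):dx=+4,dy=+10->C; (3,7):dx=+2,dy=+5->C; (4,5):dx=-4,dy=+4->D
  (4,6):dx=-1,dy=+1->D; (4,7):dx=-3,dy=-4->C; (5,6):dx=+3,dy=-3->D; (5,7):dx=+1,dy=-8->D
  (6,7):dx=-2,dy=-5->C
Step 2: C = 9, D = 12, total pairs = 21.
Step 3: tau = (C - D)/(n(n-1)/2) = (9 - 12)/21 = -0.142857.
Step 4: Exact two-sided p-value (enumerate n! = 5040 permutations of y under H0): p = 0.772619.
Step 5: alpha = 0.1. fail to reject H0.

tau_b = -0.1429 (C=9, D=12), p = 0.772619, fail to reject H0.


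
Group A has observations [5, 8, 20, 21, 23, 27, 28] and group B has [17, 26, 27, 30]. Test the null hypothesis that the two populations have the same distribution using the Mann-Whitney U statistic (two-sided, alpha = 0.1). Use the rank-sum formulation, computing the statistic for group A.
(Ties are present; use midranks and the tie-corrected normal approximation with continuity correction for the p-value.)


Step 1: Combine and sort all 11 observations; assign midranks.
sorted (value, group): (5,X), (8,X), (17,Y), (20,X), (21,X), (23,X), (26,Y), (27,X), (27,Y), (28,X), (30,Y)
ranks: 5->1, 8->2, 17->3, 20->4, 21->5, 23->6, 26->7, 27->8.5, 27->8.5, 28->10, 30->11
Step 2: Rank sum for X: R1 = 1 + 2 + 4 + 5 + 6 + 8.5 + 10 = 36.5.
Step 3: U_X = R1 - n1(n1+1)/2 = 36.5 - 7*8/2 = 36.5 - 28 = 8.5.
       U_Y = n1*n2 - U_X = 28 - 8.5 = 19.5.
Step 4: Ties are present, so use the tie-corrected normal approximation (with continuity correction) for the p-value.
Step 5: p-value = 0.343605; compare to alpha = 0.1. fail to reject H0.

U_X = 8.5, p = 0.343605, fail to reject H0 at alpha = 0.1.


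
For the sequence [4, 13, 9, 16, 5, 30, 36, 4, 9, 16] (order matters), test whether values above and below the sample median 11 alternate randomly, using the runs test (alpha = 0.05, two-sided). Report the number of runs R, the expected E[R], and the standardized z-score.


Step 1: Compute median = 11; label A = above, B = below.
Labels in order: BABABAABBA  (n_A = 5, n_B = 5)
Step 2: Count runs R = 8.
Step 3: Under H0 (random ordering), E[R] = 2*n_A*n_B/(n_A+n_B) + 1 = 2*5*5/10 + 1 = 6.0000.
        Var[R] = 2*n_A*n_B*(2*n_A*n_B - n_A - n_B) / ((n_A+n_B)^2 * (n_A+n_B-1)) = 2000/900 = 2.2222.
        SD[R] = 1.4907.
Step 4: Continuity-corrected z = (R - 0.5 - E[R]) / SD[R] = (8 - 0.5 - 6.0000) / 1.4907 = 1.0062.
Step 5: Two-sided p-value via normal approximation = 2*(1 - Phi(|z|)) = 0.314305.
Step 6: alpha = 0.05. fail to reject H0.

R = 8, z = 1.0062, p = 0.314305, fail to reject H0.


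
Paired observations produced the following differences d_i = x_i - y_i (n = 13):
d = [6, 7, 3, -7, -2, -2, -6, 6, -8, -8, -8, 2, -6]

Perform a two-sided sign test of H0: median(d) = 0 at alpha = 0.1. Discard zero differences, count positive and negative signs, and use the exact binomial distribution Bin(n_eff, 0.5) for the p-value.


Step 1: Discard zero differences. Original n = 13; n_eff = number of nonzero differences = 13.
Nonzero differences (with sign): +6, +7, +3, -7, -2, -2, -6, +6, -8, -8, -8, +2, -6
Step 2: Count signs: positive = 5, negative = 8.
Step 3: Under H0: P(positive) = 0.5, so the number of positives S ~ Bin(13, 0.5).
Step 4: Two-sided exact p-value = sum of Bin(13,0.5) probabilities at or below the observed probability = 0.581055.
Step 5: alpha = 0.1. fail to reject H0.

n_eff = 13, pos = 5, neg = 8, p = 0.581055, fail to reject H0.


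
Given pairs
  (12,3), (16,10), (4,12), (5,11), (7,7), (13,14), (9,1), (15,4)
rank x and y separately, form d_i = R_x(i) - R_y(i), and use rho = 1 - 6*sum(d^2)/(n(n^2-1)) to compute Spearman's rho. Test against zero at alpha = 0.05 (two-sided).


Step 1: Rank x and y separately (midranks; no ties here).
rank(x): 12->5, 16->8, 4->1, 5->2, 7->3, 13->6, 9->4, 15->7
rank(y): 3->2, 10->5, 12->7, 11->6, 7->4, 14->8, 1->1, 4->3
Step 2: d_i = R_x(i) - R_y(i); compute d_i^2.
  (5-2)^2=9, (8-5)^2=9, (1-7)^2=36, (2-6)^2=16, (3-4)^2=1, (6-8)^2=4, (4-1)^2=9, (7-3)^2=16
sum(d^2) = 100.
Step 3: rho = 1 - 6*100 / (8*(8^2 - 1)) = 1 - 600/504 = -0.190476.
Step 4: Under H0, t = rho * sqrt((n-2)/(1-rho^2)) = -0.4753 ~ t(6).
Step 5: Two-sided p-value from the t-distribution with 6 df = 0.651401.
Step 6: alpha = 0.05. fail to reject H0.

rho = -0.1905, p = 0.651401, fail to reject H0 at alpha = 0.05.


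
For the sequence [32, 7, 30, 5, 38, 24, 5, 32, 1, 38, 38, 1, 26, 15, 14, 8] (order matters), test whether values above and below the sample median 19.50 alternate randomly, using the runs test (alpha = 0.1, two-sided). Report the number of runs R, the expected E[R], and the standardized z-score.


Step 1: Compute median = 19.50; label A = above, B = below.
Labels in order: ABABAABABAABABBB  (n_A = 8, n_B = 8)
Step 2: Count runs R = 12.
Step 3: Under H0 (random ordering), E[R] = 2*n_A*n_B/(n_A+n_B) + 1 = 2*8*8/16 + 1 = 9.0000.
        Var[R] = 2*n_A*n_B*(2*n_A*n_B - n_A - n_B) / ((n_A+n_B)^2 * (n_A+n_B-1)) = 14336/3840 = 3.7333.
        SD[R] = 1.9322.
Step 4: Continuity-corrected z = (R - 0.5 - E[R]) / SD[R] = (12 - 0.5 - 9.0000) / 1.9322 = 1.2939.
Step 5: Two-sided p-value via normal approximation = 2*(1 - Phi(|z|)) = 0.195709.
Step 6: alpha = 0.1. fail to reject H0.

R = 12, z = 1.2939, p = 0.195709, fail to reject H0.


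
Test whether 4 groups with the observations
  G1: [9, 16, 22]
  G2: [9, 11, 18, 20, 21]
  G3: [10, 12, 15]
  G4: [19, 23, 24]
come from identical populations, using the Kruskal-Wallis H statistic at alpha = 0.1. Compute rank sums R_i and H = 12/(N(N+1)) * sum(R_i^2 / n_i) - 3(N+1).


Step 1: Combine all N = 14 observations and assign midranks.
sorted (value, group, rank): (9,G1,1.5), (9,G2,1.5), (10,G3,3), (11,G2,4), (12,G3,5), (15,G3,6), (16,G1,7), (18,G2,8), (19,G4,9), (20,G2,10), (21,G2,11), (22,G1,12), (23,G4,13), (24,G4,14)
Step 2: Sum ranks within each group.
R_1 = 20.5 (n_1 = 3)
R_2 = 34.5 (n_2 = 5)
R_3 = 14 (n_3 = 3)
R_4 = 36 (n_4 = 3)
Step 3: H = 12/(N(N+1)) * sum(R_i^2/n_i) - 3(N+1)
     = 12/(14*15) * (20.5^2/3 + 34.5^2/5 + 14^2/3 + 36^2/3) - 3*15
     = 0.057143 * 875.467 - 45
     = 5.026667.
Step 4: Ties present; correction factor C = 1 - 6/(14^3 - 14) = 0.997802. Corrected H = 5.026667 / 0.997802 = 5.037739.
Step 5: Under H0, H ~ chi^2(3); p-value = 0.169055.
Step 6: alpha = 0.1. fail to reject H0.

H = 5.0377, df = 3, p = 0.169055, fail to reject H0.


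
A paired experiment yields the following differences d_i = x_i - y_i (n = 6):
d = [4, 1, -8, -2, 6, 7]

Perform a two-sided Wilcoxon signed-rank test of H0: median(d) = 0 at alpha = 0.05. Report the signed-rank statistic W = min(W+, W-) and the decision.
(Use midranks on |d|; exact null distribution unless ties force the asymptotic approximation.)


Step 1: Drop any zero differences (none here) and take |d_i|.
|d| = [4, 1, 8, 2, 6, 7]
Step 2: Midrank |d_i| (ties get averaged ranks).
ranks: |4|->3, |1|->1, |8|->6, |2|->2, |6|->4, |7|->5
Step 3: Attach original signs; sum ranks with positive sign and with negative sign.
W+ = 3 + 1 + 4 + 5 = 13
W- = 6 + 2 = 8
(Check: W+ + W- = 21 should equal n(n+1)/2 = 21.)
Step 4: Test statistic W = min(W+, W-) = 8.
Step 5: No ties, so the exact null distribution over the 2^6 = 64 sign assignments gives the two-sided p-value = 0.687500.
Step 6: alpha = 0.05. fail to reject H0.

W+ = 13, W- = 8, W = min = 8, p = 0.687500, fail to reject H0.


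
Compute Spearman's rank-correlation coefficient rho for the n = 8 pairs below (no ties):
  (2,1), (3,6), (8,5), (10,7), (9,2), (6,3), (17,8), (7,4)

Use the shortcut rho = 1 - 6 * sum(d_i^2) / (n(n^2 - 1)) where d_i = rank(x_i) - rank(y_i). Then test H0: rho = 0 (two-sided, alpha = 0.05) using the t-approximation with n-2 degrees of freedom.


Step 1: Rank x and y separately (midranks; no ties here).
rank(x): 2->1, 3->2, 8->5, 10->7, 9->6, 6->3, 17->8, 7->4
rank(y): 1->1, 6->6, 5->5, 7->7, 2->2, 3->3, 8->8, 4->4
Step 2: d_i = R_x(i) - R_y(i); compute d_i^2.
  (1-1)^2=0, (2-6)^2=16, (5-5)^2=0, (7-7)^2=0, (6-2)^2=16, (3-3)^2=0, (8-8)^2=0, (4-4)^2=0
sum(d^2) = 32.
Step 3: rho = 1 - 6*32 / (8*(8^2 - 1)) = 1 - 192/504 = 0.619048.
Step 4: Under H0, t = rho * sqrt((n-2)/(1-rho^2)) = 1.9308 ~ t(6).
Step 5: Two-sided p-value from the t-distribution with 6 df = 0.101733.
Step 6: alpha = 0.05. fail to reject H0.

rho = 0.6190, p = 0.101733, fail to reject H0 at alpha = 0.05.


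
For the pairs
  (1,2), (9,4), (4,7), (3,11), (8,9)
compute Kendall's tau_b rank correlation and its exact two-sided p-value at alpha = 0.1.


Step 1: Enumerate the 10 unordered pairs (i,j) with i<j and classify each by sign(x_j-x_i) * sign(y_j-y_i).
  (1,2):dx=+8,dy=+2->C; (1,3):dx=+3,dy=+5->C; (1,4):dx=+2,dy=+9->C; (1,5):dx=+7,dy=+7->C
  (2,3):dx=-5,dy=+3->D; (2,4):dx=-6,dy=+7->D; (2,5):dx=-1,dy=+5->D; (3,4):dx=-1,dy=+4->D
  (3,5):dx=+4,dy=+2->C; (4,5):dx=+5,dy=-2->D
Step 2: C = 5, D = 5, total pairs = 10.
Step 3: tau = (C - D)/(n(n-1)/2) = (5 - 5)/10 = 0.000000.
Step 4: Exact two-sided p-value (enumerate n! = 120 permutations of y under H0): p = 1.000000.
Step 5: alpha = 0.1. fail to reject H0.

tau_b = 0.0000 (C=5, D=5), p = 1.000000, fail to reject H0.


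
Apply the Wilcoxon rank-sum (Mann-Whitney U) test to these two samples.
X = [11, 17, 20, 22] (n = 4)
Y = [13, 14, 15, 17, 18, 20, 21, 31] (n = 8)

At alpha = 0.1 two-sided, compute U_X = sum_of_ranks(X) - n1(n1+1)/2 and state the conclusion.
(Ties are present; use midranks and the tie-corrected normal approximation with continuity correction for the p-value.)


Step 1: Combine and sort all 12 observations; assign midranks.
sorted (value, group): (11,X), (13,Y), (14,Y), (15,Y), (17,X), (17,Y), (18,Y), (20,X), (20,Y), (21,Y), (22,X), (31,Y)
ranks: 11->1, 13->2, 14->3, 15->4, 17->5.5, 17->5.5, 18->7, 20->8.5, 20->8.5, 21->10, 22->11, 31->12
Step 2: Rank sum for X: R1 = 1 + 5.5 + 8.5 + 11 = 26.
Step 3: U_X = R1 - n1(n1+1)/2 = 26 - 4*5/2 = 26 - 10 = 16.
       U_Y = n1*n2 - U_X = 32 - 16 = 16.
Step 4: Ties are present, so use the tie-corrected normal approximation (with continuity correction) for the p-value.
Step 5: p-value = 1.000000; compare to alpha = 0.1. fail to reject H0.

U_X = 16, p = 1.000000, fail to reject H0 at alpha = 0.1.


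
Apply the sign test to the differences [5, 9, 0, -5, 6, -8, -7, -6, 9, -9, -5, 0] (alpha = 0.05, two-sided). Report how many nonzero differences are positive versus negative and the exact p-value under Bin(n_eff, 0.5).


Step 1: Discard zero differences. Original n = 12; n_eff = number of nonzero differences = 10.
Nonzero differences (with sign): +5, +9, -5, +6, -8, -7, -6, +9, -9, -5
Step 2: Count signs: positive = 4, negative = 6.
Step 3: Under H0: P(positive) = 0.5, so the number of positives S ~ Bin(10, 0.5).
Step 4: Two-sided exact p-value = sum of Bin(10,0.5) probabilities at or below the observed probability = 0.753906.
Step 5: alpha = 0.05. fail to reject H0.

n_eff = 10, pos = 4, neg = 6, p = 0.753906, fail to reject H0.


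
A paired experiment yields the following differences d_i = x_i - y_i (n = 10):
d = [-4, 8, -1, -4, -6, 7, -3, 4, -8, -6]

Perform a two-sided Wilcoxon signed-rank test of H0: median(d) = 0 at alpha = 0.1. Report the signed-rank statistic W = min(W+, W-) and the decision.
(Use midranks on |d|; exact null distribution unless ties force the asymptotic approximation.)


Step 1: Drop any zero differences (none here) and take |d_i|.
|d| = [4, 8, 1, 4, 6, 7, 3, 4, 8, 6]
Step 2: Midrank |d_i| (ties get averaged ranks).
ranks: |4|->4, |8|->9.5, |1|->1, |4|->4, |6|->6.5, |7|->8, |3|->2, |4|->4, |8|->9.5, |6|->6.5
Step 3: Attach original signs; sum ranks with positive sign and with negative sign.
W+ = 9.5 + 8 + 4 = 21.5
W- = 4 + 1 + 4 + 6.5 + 2 + 9.5 + 6.5 = 33.5
(Check: W+ + W- = 55 should equal n(n+1)/2 = 55.)
Step 4: Test statistic W = min(W+, W-) = 21.5.
Step 5: Ties in |d|, so use the tie-corrected normal approximation.
        E[W] = n(n+1)/4 = 10*11/4 = 27.5.
        Tie groups: |d|=4 (t=3), |d|=6 (t=2), |d|=8 (t=2); sum(t^3 - t) = 36.
        Var[W] = n(n+1)(2n+1)/24 - sum(t^3-t)/48 = 2310/24 - 36/48 = 95.5.
        z = (W - E[W]) / sqrt(Var[W]) = (21.5 - 27.5) / 9.7724 = -0.6140.
        Two-sided p = 2*Phi(z) = 0.539233.
Step 6: alpha = 0.1. fail to reject H0.

W+ = 21.5, W- = 33.5, W = min = 21.5, p = 0.539233, fail to reject H0.


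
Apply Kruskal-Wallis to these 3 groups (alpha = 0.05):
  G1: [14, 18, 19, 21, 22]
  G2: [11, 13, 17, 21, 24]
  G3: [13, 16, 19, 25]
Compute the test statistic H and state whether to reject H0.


Step 1: Combine all N = 14 observations and assign midranks.
sorted (value, group, rank): (11,G2,1), (13,G2,2.5), (13,G3,2.5), (14,G1,4), (16,G3,5), (17,G2,6), (18,G1,7), (19,G1,8.5), (19,G3,8.5), (21,G1,10.5), (21,G2,10.5), (22,G1,12), (24,G2,13), (25,G3,14)
Step 2: Sum ranks within each group.
R_1 = 42 (n_1 = 5)
R_2 = 33 (n_2 = 5)
R_3 = 30 (n_3 = 4)
Step 3: H = 12/(N(N+1)) * sum(R_i^2/n_i) - 3(N+1)
     = 12/(14*15) * (42^2/5 + 33^2/5 + 30^2/4) - 3*15
     = 0.057143 * 795.6 - 45
     = 0.462857.
Step 4: Ties present; correction factor C = 1 - 18/(14^3 - 14) = 0.993407. Corrected H = 0.462857 / 0.993407 = 0.465929.
Step 5: Under H0, H ~ chi^2(2); p-value = 0.792182.
Step 6: alpha = 0.05. fail to reject H0.

H = 0.4659, df = 2, p = 0.792182, fail to reject H0.


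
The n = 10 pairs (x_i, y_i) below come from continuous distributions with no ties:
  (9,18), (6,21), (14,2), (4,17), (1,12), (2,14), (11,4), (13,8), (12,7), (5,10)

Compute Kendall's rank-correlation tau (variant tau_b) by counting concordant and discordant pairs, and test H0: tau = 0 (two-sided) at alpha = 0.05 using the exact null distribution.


Step 1: Enumerate the 45 unordered pairs (i,j) with i<j and classify each by sign(x_j-x_i) * sign(y_j-y_i).
  (1,2):dx=-3,dy=+3->D; (1,3):dx=+5,dy=-16->D; (1,4):dx=-5,dy=-1->C; (1,5):dx=-8,dy=-6->C
  (1,6):dx=-7,dy=-4->C; (1,7):dx=+2,dy=-14->D; (1,8):dx=+4,dy=-10->D; (1,9):dx=+3,dy=-11->D
  (1,10):dx=-4,dy=-8->C; (2,3):dx=+8,dy=-19->D; (2,4):dx=-2,dy=-4->C; (2,5):dx=-5,dy=-9->C
  (2,6):dx=-4,dy=-7->C; (2,7):dx=+5,dy=-17->D; (2,8):dx=+7,dy=-13->D; (2,9):dx=+6,dy=-14->D
  (2,10):dx=-1,dy=-11->C; (3,4):dx=-10,dy=+15->D; (3,5):dx=-13,dy=+10->D; (3,6):dx=-12,dy=+12->D
  (3,7):dx=-3,dy=+2->D; (3,8):dx=-1,dy=+6->D; (3,9):dx=-2,dy=+5->D; (3,10):dx=-9,dy=+8->D
  (4,5):dx=-3,dy=-5->C; (4,6):dx=-2,dy=-3->C; (4,7):dx=+7,dy=-13->D; (4,8):dx=+9,dy=-9->D
  (4,9):dx=+8,dy=-10->D; (4,10):dx=+1,dy=-7->D; (5,6):dx=+1,dy=+2->C; (5,7):dx=+10,dy=-8->D
  (5,8):dx=+12,dy=-4->D; (5,9):dx=+11,dy=-5->D; (5,10):dx=+4,dy=-2->D; (6,7):dx=+9,dy=-10->D
  (6,8):dx=+11,dy=-6->D; (6,9):dx=+10,dy=-7->D; (6,10):dx=+3,dy=-4->D; (7,8):dx=+2,dy=+4->C
  (7,9):dx=+1,dy=+3->C; (7,10):dx=-6,dy=+6->D; (8,9):dx=-1,dy=-1->C; (8,10):dx=-8,dy=+2->D
  (9,10):dx=-7,dy=+3->D
Step 2: C = 14, D = 31, total pairs = 45.
Step 3: tau = (C - D)/(n(n-1)/2) = (14 - 31)/45 = -0.377778.
Step 4: Exact two-sided p-value (enumerate n! = 3628800 permutations of y under H0): p = 0.155742.
Step 5: alpha = 0.05. fail to reject H0.

tau_b = -0.3778 (C=14, D=31), p = 0.155742, fail to reject H0.


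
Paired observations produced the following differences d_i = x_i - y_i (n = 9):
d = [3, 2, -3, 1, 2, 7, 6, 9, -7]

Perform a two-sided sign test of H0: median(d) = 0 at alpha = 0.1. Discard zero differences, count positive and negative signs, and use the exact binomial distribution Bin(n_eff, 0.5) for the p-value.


Step 1: Discard zero differences. Original n = 9; n_eff = number of nonzero differences = 9.
Nonzero differences (with sign): +3, +2, -3, +1, +2, +7, +6, +9, -7
Step 2: Count signs: positive = 7, negative = 2.
Step 3: Under H0: P(positive) = 0.5, so the number of positives S ~ Bin(9, 0.5).
Step 4: Two-sided exact p-value = sum of Bin(9,0.5) probabilities at or below the observed probability = 0.179688.
Step 5: alpha = 0.1. fail to reject H0.

n_eff = 9, pos = 7, neg = 2, p = 0.179688, fail to reject H0.


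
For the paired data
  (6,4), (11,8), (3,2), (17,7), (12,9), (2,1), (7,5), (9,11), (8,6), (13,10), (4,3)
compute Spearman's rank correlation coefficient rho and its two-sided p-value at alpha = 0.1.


Step 1: Rank x and y separately (midranks; no ties here).
rank(x): 6->4, 11->8, 3->2, 17->11, 12->9, 2->1, 7->5, 9->7, 8->6, 13->10, 4->3
rank(y): 4->4, 8->8, 2->2, 7->7, 9->9, 1->1, 5->5, 11->11, 6->6, 10->10, 3->3
Step 2: d_i = R_x(i) - R_y(i); compute d_i^2.
  (4-4)^2=0, (8-8)^2=0, (2-2)^2=0, (11-7)^2=16, (9-9)^2=0, (1-1)^2=0, (5-5)^2=0, (7-11)^2=16, (6-6)^2=0, (10-10)^2=0, (3-3)^2=0
sum(d^2) = 32.
Step 3: rho = 1 - 6*32 / (11*(11^2 - 1)) = 1 - 192/1320 = 0.854545.
Step 4: Under H0, t = rho * sqrt((n-2)/(1-rho^2)) = 4.9360 ~ t(9).
Step 5: Two-sided p-value from the t-distribution with 9 df = 0.000807.
Step 6: alpha = 0.1. reject H0.

rho = 0.8545, p = 0.000807, reject H0 at alpha = 0.1.


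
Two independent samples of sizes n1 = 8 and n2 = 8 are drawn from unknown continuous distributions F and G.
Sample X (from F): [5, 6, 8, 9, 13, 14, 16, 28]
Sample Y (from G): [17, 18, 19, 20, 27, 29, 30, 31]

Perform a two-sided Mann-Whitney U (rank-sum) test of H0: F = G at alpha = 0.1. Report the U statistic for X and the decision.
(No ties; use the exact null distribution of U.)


Step 1: Combine and sort all 16 observations; assign midranks.
sorted (value, group): (5,X), (6,X), (8,X), (9,X), (13,X), (14,X), (16,X), (17,Y), (18,Y), (19,Y), (20,Y), (27,Y), (28,X), (29,Y), (30,Y), (31,Y)
ranks: 5->1, 6->2, 8->3, 9->4, 13->5, 14->6, 16->7, 17->8, 18->9, 19->10, 20->11, 27->12, 28->13, 29->14, 30->15, 31->16
Step 2: Rank sum for X: R1 = 1 + 2 + 3 + 4 + 5 + 6 + 7 + 13 = 41.
Step 3: U_X = R1 - n1(n1+1)/2 = 41 - 8*9/2 = 41 - 36 = 5.
       U_Y = n1*n2 - U_X = 64 - 5 = 59.
Step 4: No ties, so the exact null distribution of U (based on enumerating the C(16,8) = 12870 equally likely rank assignments) gives the two-sided p-value.
Step 5: p-value = 0.002953; compare to alpha = 0.1. reject H0.

U_X = 5, p = 0.002953, reject H0 at alpha = 0.1.
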